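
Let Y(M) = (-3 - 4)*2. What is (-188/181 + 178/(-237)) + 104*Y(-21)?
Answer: -62534806/42897 ≈ -1457.8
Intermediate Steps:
Y(M) = -14 (Y(M) = -7*2 = -14)
(-188/181 + 178/(-237)) + 104*Y(-21) = (-188/181 + 178/(-237)) + 104*(-14) = (-188*1/181 + 178*(-1/237)) - 1456 = (-188/181 - 178/237) - 1456 = -76774/42897 - 1456 = -62534806/42897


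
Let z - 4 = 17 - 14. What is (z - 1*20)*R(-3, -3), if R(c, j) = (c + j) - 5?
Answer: 143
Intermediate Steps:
z = 7 (z = 4 + (17 - 14) = 4 + 3 = 7)
R(c, j) = -5 + c + j
(z - 1*20)*R(-3, -3) = (7 - 1*20)*(-5 - 3 - 3) = (7 - 20)*(-11) = -13*(-11) = 143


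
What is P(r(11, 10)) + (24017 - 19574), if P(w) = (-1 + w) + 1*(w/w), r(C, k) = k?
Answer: 4453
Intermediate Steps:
P(w) = w (P(w) = (-1 + w) + 1*1 = (-1 + w) + 1 = w)
P(r(11, 10)) + (24017 - 19574) = 10 + (24017 - 19574) = 10 + 4443 = 4453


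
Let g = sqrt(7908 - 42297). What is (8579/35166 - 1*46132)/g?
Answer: 1622269333*I*sqrt(3821)/403107858 ≈ 248.77*I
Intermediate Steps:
g = 3*I*sqrt(3821) (g = sqrt(-34389) = 3*I*sqrt(3821) ≈ 185.44*I)
(8579/35166 - 1*46132)/g = (8579/35166 - 1*46132)/((3*I*sqrt(3821))) = (8579*(1/35166) - 46132)*(-I*sqrt(3821)/11463) = (8579/35166 - 46132)*(-I*sqrt(3821)/11463) = -(-1622269333)*I*sqrt(3821)/403107858 = 1622269333*I*sqrt(3821)/403107858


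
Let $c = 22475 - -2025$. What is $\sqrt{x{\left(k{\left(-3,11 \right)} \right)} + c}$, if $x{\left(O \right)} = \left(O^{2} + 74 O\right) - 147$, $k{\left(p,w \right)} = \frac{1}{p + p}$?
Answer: $\frac{13 \sqrt{5185}}{6} \approx 156.02$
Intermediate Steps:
$k{\left(p,w \right)} = \frac{1}{2 p}$
$c = 24500$ ($c = 22475 + 2025 = 24500$)
$x{\left(O \right)} = -147 + O^{2} + 74 O$
$\sqrt{x{\left(k{\left(-3,11 \right)} \right)} + c} = \sqrt{\left(-147 + \left(\frac{1}{2 \left(-3\right)}\right)^{2} + 74 \frac{1}{2 \left(-3\right)}\right) + 24500} = \sqrt{\left(-147 + \left(\frac{1}{2} \left(- \frac{1}{3}\right)\right)^{2} + 74 \cdot \frac{1}{2} \left(- \frac{1}{3}\right)\right) + 24500} = \sqrt{\left(-147 + \left(- \frac{1}{6}\right)^{2} + 74 \left(- \frac{1}{6}\right)\right) + 24500} = \sqrt{\left(-147 + \frac{1}{36} - \frac{37}{3}\right) + 24500} = \sqrt{- \frac{5735}{36} + 24500} = \sqrt{\frac{876265}{36}} = \frac{13 \sqrt{5185}}{6}$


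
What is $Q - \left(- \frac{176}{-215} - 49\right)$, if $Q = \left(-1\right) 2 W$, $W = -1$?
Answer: $\frac{10789}{215} \approx 50.181$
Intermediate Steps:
$Q = 2$ ($Q = \left(-1\right) 2 \left(-1\right) = \left(-2\right) \left(-1\right) = 2$)
$Q - \left(- \frac{176}{-215} - 49\right) = 2 - \left(- \frac{176}{-215} - 49\right) = 2 - \left(\left(-176\right) \left(- \frac{1}{215}\right) - 49\right) = 2 - \left(\frac{176}{215} - 49\right) = 2 - - \frac{10359}{215} = 2 + \frac{10359}{215} = \frac{10789}{215}$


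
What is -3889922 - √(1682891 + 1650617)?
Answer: -3889922 - 2*√833377 ≈ -3.8917e+6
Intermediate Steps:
-3889922 - √(1682891 + 1650617) = -3889922 - √3333508 = -3889922 - 2*√833377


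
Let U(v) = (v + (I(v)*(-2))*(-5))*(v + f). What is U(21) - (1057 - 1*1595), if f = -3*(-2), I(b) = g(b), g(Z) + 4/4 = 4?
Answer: 1915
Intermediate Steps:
g(Z) = 3 (g(Z) = -1 + 4 = 3)
I(b) = 3
f = 6
U(v) = (6 + v)*(30 + v) (U(v) = (v + (3*(-2))*(-5))*(v + 6) = (v - 6*(-5))*(6 + v) = (v + 30)*(6 + v) = (30 + v)*(6 + v) = (6 + v)*(30 + v))
U(21) - (1057 - 1*1595) = (180 + 21² + 36*21) - (1057 - 1*1595) = (180 + 441 + 756) - (1057 - 1595) = 1377 - 1*(-538) = 1377 + 538 = 1915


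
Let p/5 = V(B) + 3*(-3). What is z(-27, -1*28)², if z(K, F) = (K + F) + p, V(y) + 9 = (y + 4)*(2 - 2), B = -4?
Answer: 21025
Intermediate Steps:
V(y) = -9 (V(y) = -9 + (y + 4)*(2 - 2) = -9 + (4 + y)*0 = -9 + 0 = -9)
p = -90 (p = 5*(-9 + 3*(-3)) = 5*(-9 - 9) = 5*(-18) = -90)
z(K, F) = -90 + F + K (z(K, F) = (K + F) - 90 = (F + K) - 90 = -90 + F + K)
z(-27, -1*28)² = (-90 - 1*28 - 27)² = (-90 - 28 - 27)² = (-145)² = 21025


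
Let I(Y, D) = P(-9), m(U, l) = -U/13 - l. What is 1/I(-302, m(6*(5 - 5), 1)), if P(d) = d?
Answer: -1/9 ≈ -0.11111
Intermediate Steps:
m(U, l) = -l - U/13 (m(U, l) = -U*(1/13) - l = -U/13 - l = -l - U/13)
I(Y, D) = -9
1/I(-302, m(6*(5 - 5), 1)) = 1/(-9) = -1/9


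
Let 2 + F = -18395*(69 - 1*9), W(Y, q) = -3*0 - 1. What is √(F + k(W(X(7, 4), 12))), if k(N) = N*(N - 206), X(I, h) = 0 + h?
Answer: I*√1103495 ≈ 1050.5*I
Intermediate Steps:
X(I, h) = h
W(Y, q) = -1 (W(Y, q) = 0 - 1 = -1)
k(N) = N*(-206 + N)
F = -1103702 (F = -2 - 18395*(69 - 1*9) = -2 - 18395*(69 - 9) = -2 - 18395*60 = -2 - 1103700 = -1103702)
√(F + k(W(X(7, 4), 12))) = √(-1103702 - (-206 - 1)) = √(-1103702 - 1*(-207)) = √(-1103702 + 207) = √(-1103495) = I*√1103495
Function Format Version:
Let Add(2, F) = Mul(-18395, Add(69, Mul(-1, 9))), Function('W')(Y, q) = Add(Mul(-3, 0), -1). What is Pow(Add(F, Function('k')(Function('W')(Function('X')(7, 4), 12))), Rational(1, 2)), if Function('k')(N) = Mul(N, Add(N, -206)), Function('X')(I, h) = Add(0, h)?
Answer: Mul(I, Pow(1103495, Rational(1, 2))) ≈ Mul(1050.5, I)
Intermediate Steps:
Function('X')(I, h) = h
Function('W')(Y, q) = -1 (Function('W')(Y, q) = Add(0, -1) = -1)
Function('k')(N) = Mul(N, Add(-206, N))
F = -1103702 (F = Add(-2, Mul(-18395, Add(69, Mul(-1, 9)))) = Add(-2, Mul(-18395, Add(69, -9))) = Add(-2, Mul(-18395, 60)) = Add(-2, -1103700) = -1103702)
Pow(Add(F, Function('k')(Function('W')(Function('X')(7, 4), 12))), Rational(1, 2)) = Pow(Add(-1103702, Mul(-1, Add(-206, -1))), Rational(1, 2)) = Pow(Add(-1103702, Mul(-1, -207)), Rational(1, 2)) = Pow(Add(-1103702, 207), Rational(1, 2)) = Pow(-1103495, Rational(1, 2)) = Mul(I, Pow(1103495, Rational(1, 2)))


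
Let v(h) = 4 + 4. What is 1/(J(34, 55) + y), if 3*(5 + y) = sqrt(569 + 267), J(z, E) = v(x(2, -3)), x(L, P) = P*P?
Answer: -27/755 + 6*sqrt(209)/755 ≈ 0.079127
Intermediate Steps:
x(L, P) = P**2
v(h) = 8
J(z, E) = 8
y = -5 + 2*sqrt(209)/3 (y = -5 + sqrt(569 + 267)/3 = -5 + sqrt(836)/3 = -5 + (2*sqrt(209))/3 = -5 + 2*sqrt(209)/3 ≈ 4.6379)
1/(J(34, 55) + y) = 1/(8 + (-5 + 2*sqrt(209)/3)) = 1/(3 + 2*sqrt(209)/3)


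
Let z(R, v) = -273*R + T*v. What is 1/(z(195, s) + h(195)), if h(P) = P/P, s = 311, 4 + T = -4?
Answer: -1/55722 ≈ -1.7946e-5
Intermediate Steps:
T = -8 (T = -4 - 4 = -8)
z(R, v) = -273*R - 8*v
h(P) = 1
1/(z(195, s) + h(195)) = 1/((-273*195 - 8*311) + 1) = 1/((-53235 - 2488) + 1) = 1/(-55723 + 1) = 1/(-55722) = -1/55722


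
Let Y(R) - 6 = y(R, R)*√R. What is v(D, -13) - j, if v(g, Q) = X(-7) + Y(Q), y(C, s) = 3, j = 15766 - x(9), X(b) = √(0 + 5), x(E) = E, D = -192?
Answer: -15751 + √5 + 3*I*√13 ≈ -15749.0 + 10.817*I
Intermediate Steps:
X(b) = √5
j = 15757 (j = 15766 - 1*9 = 15766 - 9 = 15757)
Y(R) = 6 + 3*√R
v(g, Q) = 6 + √5 + 3*√Q (v(g, Q) = √5 + (6 + 3*√Q) = 6 + √5 + 3*√Q)
v(D, -13) - j = (6 + √5 + 3*√(-13)) - 1*15757 = (6 + √5 + 3*(I*√13)) - 15757 = (6 + √5 + 3*I*√13) - 15757 = -15751 + √5 + 3*I*√13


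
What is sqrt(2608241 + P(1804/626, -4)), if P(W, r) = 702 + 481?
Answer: 12*sqrt(18121) ≈ 1615.4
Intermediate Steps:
P(W, r) = 1183
sqrt(2608241 + P(1804/626, -4)) = sqrt(2608241 + 1183) = sqrt(2609424) = 12*sqrt(18121)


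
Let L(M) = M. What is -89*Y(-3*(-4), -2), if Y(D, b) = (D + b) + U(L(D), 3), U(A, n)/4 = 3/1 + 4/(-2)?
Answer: -1246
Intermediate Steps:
U(A, n) = 4 (U(A, n) = 4*(3/1 + 4/(-2)) = 4*(3*1 + 4*(-1/2)) = 4*(3 - 2) = 4*1 = 4)
Y(D, b) = 4 + D + b (Y(D, b) = (D + b) + 4 = 4 + D + b)
-89*Y(-3*(-4), -2) = -89*(4 - 3*(-4) - 2) = -89*(4 + 12 - 2) = -89*14 = -1246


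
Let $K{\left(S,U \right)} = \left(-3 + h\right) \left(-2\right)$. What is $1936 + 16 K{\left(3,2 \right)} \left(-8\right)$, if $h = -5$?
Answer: $-112$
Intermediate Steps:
$K{\left(S,U \right)} = 16$ ($K{\left(S,U \right)} = \left(-3 - 5\right) \left(-2\right) = \left(-8\right) \left(-2\right) = 16$)
$1936 + 16 K{\left(3,2 \right)} \left(-8\right) = 1936 + 16 \cdot 16 \left(-8\right) = 1936 + 256 \left(-8\right) = 1936 - 2048 = -112$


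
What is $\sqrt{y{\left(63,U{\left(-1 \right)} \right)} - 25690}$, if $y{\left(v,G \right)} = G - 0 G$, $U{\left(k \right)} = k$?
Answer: $i \sqrt{25691} \approx 160.28 i$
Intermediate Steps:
$y{\left(v,G \right)} = G$ ($y{\left(v,G \right)} = G - 0 = G + 0 = G$)
$\sqrt{y{\left(63,U{\left(-1 \right)} \right)} - 25690} = \sqrt{-1 - 25690} = \sqrt{-25691} = i \sqrt{25691}$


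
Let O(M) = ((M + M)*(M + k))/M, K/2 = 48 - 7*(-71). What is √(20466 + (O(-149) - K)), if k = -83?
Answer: 4*√1182 ≈ 137.52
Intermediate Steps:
K = 1090 (K = 2*(48 - 7*(-71)) = 2*(48 + 497) = 2*545 = 1090)
O(M) = -166 + 2*M (O(M) = ((M + M)*(M - 83))/M = ((2*M)*(-83 + M))/M = (2*M*(-83 + M))/M = -166 + 2*M)
√(20466 + (O(-149) - K)) = √(20466 + ((-166 + 2*(-149)) - 1*1090)) = √(20466 + ((-166 - 298) - 1090)) = √(20466 + (-464 - 1090)) = √(20466 - 1554) = √18912 = 4*√1182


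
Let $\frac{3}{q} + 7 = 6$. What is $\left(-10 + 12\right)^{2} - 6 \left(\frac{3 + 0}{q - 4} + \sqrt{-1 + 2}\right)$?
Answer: $\frac{4}{7} \approx 0.57143$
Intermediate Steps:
$q = -3$ ($q = \frac{3}{-7 + 6} = \frac{3}{-1} = 3 \left(-1\right) = -3$)
$\left(-10 + 12\right)^{2} - 6 \left(\frac{3 + 0}{q - 4} + \sqrt{-1 + 2}\right) = \left(-10 + 12\right)^{2} - 6 \left(\frac{3 + 0}{-3 - 4} + \sqrt{-1 + 2}\right) = 2^{2} - 6 \left(\frac{3}{-7} + \sqrt{1}\right) = 4 - 6 \left(3 \left(- \frac{1}{7}\right) + 1\right) = 4 - 6 \left(- \frac{3}{7} + 1\right) = 4 - 6 \cdot \frac{4}{7} = 4 - \frac{24}{7} = \frac{4}{7}$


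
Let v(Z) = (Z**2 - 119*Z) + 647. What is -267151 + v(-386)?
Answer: -71574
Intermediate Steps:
v(Z) = 647 + Z**2 - 119*Z
-267151 + v(-386) = -267151 + (647 + (-386)**2 - 119*(-386)) = -267151 + (647 + 148996 + 45934) = -267151 + 195577 = -71574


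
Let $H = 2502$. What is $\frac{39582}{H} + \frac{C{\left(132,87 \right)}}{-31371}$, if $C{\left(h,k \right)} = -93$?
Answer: $\frac{22999252}{1453523} \approx 15.823$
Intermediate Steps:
$\frac{39582}{H} + \frac{C{\left(132,87 \right)}}{-31371} = \frac{39582}{2502} - \frac{93}{-31371} = 39582 \cdot \frac{1}{2502} - - \frac{31}{10457} = \frac{2199}{139} + \frac{31}{10457} = \frac{22999252}{1453523}$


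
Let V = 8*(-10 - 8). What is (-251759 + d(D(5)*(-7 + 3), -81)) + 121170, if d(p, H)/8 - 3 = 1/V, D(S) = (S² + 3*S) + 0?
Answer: -2350171/18 ≈ -1.3057e+5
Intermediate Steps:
V = -144 (V = 8*(-18) = -144)
D(S) = S² + 3*S
d(p, H) = 431/18 (d(p, H) = 24 + 8/(-144) = 24 + 8*(-1/144) = 24 - 1/18 = 431/18)
(-251759 + d(D(5)*(-7 + 3), -81)) + 121170 = (-251759 + 431/18) + 121170 = -4531231/18 + 121170 = -2350171/18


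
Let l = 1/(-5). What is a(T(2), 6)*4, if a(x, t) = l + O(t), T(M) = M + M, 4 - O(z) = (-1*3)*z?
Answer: 436/5 ≈ 87.200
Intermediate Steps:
l = -1/5 (l = 1*(-1/5) = -1/5 ≈ -0.20000)
O(z) = 4 + 3*z (O(z) = 4 - (-1*3)*z = 4 - (-3)*z = 4 + 3*z)
T(M) = 2*M
a(x, t) = 19/5 + 3*t (a(x, t) = -1/5 + (4 + 3*t) = 19/5 + 3*t)
a(T(2), 6)*4 = (19/5 + 3*6)*4 = (19/5 + 18)*4 = (109/5)*4 = 436/5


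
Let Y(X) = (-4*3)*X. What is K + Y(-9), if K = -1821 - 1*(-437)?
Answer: -1276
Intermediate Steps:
K = -1384 (K = -1821 + 437 = -1384)
Y(X) = -12*X
K + Y(-9) = -1384 - 12*(-9) = -1384 + 108 = -1276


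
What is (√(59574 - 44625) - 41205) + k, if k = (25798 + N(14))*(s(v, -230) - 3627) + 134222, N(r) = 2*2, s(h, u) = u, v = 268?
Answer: -99425297 + 3*√1661 ≈ -9.9425e+7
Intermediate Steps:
N(r) = 4
k = -99384092 (k = (25798 + 4)*(-230 - 3627) + 134222 = 25802*(-3857) + 134222 = -99518314 + 134222 = -99384092)
(√(59574 - 44625) - 41205) + k = (√(59574 - 44625) - 41205) - 99384092 = (√14949 - 41205) - 99384092 = (3*√1661 - 41205) - 99384092 = (-41205 + 3*√1661) - 99384092 = -99425297 + 3*√1661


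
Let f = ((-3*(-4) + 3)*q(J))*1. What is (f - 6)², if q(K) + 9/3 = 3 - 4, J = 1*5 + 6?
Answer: 4356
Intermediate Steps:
J = 11 (J = 5 + 6 = 11)
q(K) = -4 (q(K) = -3 + (3 - 4) = -3 - 1 = -4)
f = -60 (f = ((-3*(-4) + 3)*(-4))*1 = ((12 + 3)*(-4))*1 = (15*(-4))*1 = -60*1 = -60)
(f - 6)² = (-60 - 6)² = (-66)² = 4356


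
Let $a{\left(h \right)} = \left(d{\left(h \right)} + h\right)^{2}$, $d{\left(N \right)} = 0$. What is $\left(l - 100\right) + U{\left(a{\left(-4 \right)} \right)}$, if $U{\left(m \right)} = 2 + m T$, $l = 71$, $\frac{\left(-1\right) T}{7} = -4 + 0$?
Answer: $421$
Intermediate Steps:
$T = 28$ ($T = - 7 \left(-4 + 0\right) = \left(-7\right) \left(-4\right) = 28$)
$a{\left(h \right)} = h^{2}$ ($a{\left(h \right)} = \left(0 + h\right)^{2} = h^{2}$)
$U{\left(m \right)} = 2 + 28 m$ ($U{\left(m \right)} = 2 + m 28 = 2 + 28 m$)
$\left(l - 100\right) + U{\left(a{\left(-4 \right)} \right)} = \left(71 - 100\right) + \left(2 + 28 \left(-4\right)^{2}\right) = -29 + \left(2 + 28 \cdot 16\right) = -29 + \left(2 + 448\right) = -29 + 450 = 421$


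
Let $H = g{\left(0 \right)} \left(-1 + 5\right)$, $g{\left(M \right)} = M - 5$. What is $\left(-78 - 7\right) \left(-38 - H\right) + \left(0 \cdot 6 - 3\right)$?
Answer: $1527$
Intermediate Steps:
$g{\left(M \right)} = -5 + M$ ($g{\left(M \right)} = M - 5 = -5 + M$)
$H = -20$ ($H = \left(-5 + 0\right) \left(-1 + 5\right) = \left(-5\right) 4 = -20$)
$\left(-78 - 7\right) \left(-38 - H\right) + \left(0 \cdot 6 - 3\right) = \left(-78 - 7\right) \left(-38 - -20\right) + \left(0 \cdot 6 - 3\right) = \left(-78 - 7\right) \left(-38 + 20\right) + \left(0 - 3\right) = \left(-85\right) \left(-18\right) - 3 = 1530 - 3 = 1527$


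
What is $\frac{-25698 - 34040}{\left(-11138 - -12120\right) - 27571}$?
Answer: $\frac{59738}{26589} \approx 2.2467$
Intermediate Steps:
$\frac{-25698 - 34040}{\left(-11138 - -12120\right) - 27571} = - \frac{59738}{\left(-11138 + 12120\right) - 27571} = - \frac{59738}{982 - 27571} = - \frac{59738}{-26589} = \left(-59738\right) \left(- \frac{1}{26589}\right) = \frac{59738}{26589}$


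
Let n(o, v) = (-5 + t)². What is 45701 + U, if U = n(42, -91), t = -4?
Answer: 45782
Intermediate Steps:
n(o, v) = 81 (n(o, v) = (-5 - 4)² = (-9)² = 81)
U = 81
45701 + U = 45701 + 81 = 45782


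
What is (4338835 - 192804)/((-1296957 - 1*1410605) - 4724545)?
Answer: -4146031/7432107 ≈ -0.55785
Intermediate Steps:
(4338835 - 192804)/((-1296957 - 1*1410605) - 4724545) = 4146031/((-1296957 - 1410605) - 4724545) = 4146031/(-2707562 - 4724545) = 4146031/(-7432107) = 4146031*(-1/7432107) = -4146031/7432107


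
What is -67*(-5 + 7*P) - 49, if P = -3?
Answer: 1693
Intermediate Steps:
-67*(-5 + 7*P) - 49 = -67*(-5 + 7*(-3)) - 49 = -67*(-5 - 21) - 49 = -67*(-26) - 49 = 1742 - 49 = 1693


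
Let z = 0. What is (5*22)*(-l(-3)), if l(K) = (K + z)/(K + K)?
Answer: -55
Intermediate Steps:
l(K) = 1/2 (l(K) = (K + 0)/(K + K) = K/((2*K)) = K*(1/(2*K)) = 1/2)
(5*22)*(-l(-3)) = (5*22)*(-1*1/2) = 110*(-1/2) = -55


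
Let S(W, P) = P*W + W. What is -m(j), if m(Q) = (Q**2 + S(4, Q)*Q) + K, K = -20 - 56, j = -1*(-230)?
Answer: -265344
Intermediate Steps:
j = 230
S(W, P) = W + P*W
K = -76
m(Q) = -76 + Q**2 + Q*(4 + 4*Q) (m(Q) = (Q**2 + (4*(1 + Q))*Q) - 76 = (Q**2 + (4 + 4*Q)*Q) - 76 = (Q**2 + Q*(4 + 4*Q)) - 76 = -76 + Q**2 + Q*(4 + 4*Q))
-m(j) = -(-76 + 4*230 + 5*230**2) = -(-76 + 920 + 5*52900) = -(-76 + 920 + 264500) = -1*265344 = -265344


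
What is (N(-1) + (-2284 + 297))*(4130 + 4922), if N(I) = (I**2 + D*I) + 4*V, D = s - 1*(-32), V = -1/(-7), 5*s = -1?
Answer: -639098356/35 ≈ -1.8260e+7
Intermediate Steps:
s = -1/5 (s = (1/5)*(-1) = -1/5 ≈ -0.20000)
V = 1/7 (V = -1*(-1/7) = 1/7 ≈ 0.14286)
D = 159/5 (D = -1/5 - 1*(-32) = -1/5 + 32 = 159/5 ≈ 31.800)
N(I) = 4/7 + I**2 + 159*I/5 (N(I) = (I**2 + 159*I/5) + 4*(1/7) = (I**2 + 159*I/5) + 4/7 = 4/7 + I**2 + 159*I/5)
(N(-1) + (-2284 + 297))*(4130 + 4922) = ((4/7 + (-1)**2 + (159/5)*(-1)) + (-2284 + 297))*(4130 + 4922) = ((4/7 + 1 - 159/5) - 1987)*9052 = (-1058/35 - 1987)*9052 = -70603/35*9052 = -639098356/35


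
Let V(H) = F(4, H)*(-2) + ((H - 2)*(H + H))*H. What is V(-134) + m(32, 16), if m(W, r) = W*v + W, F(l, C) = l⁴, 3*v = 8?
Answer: -14653280/3 ≈ -4.8844e+6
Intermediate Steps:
v = 8/3 (v = (⅓)*8 = 8/3 ≈ 2.6667)
m(W, r) = 11*W/3 (m(W, r) = W*(8/3) + W = 8*W/3 + W = 11*W/3)
V(H) = -512 + 2*H²*(-2 + H) (V(H) = 4⁴*(-2) + ((H - 2)*(H + H))*H = 256*(-2) + ((-2 + H)*(2*H))*H = -512 + (2*H*(-2 + H))*H = -512 + 2*H²*(-2 + H))
V(-134) + m(32, 16) = (-512 - 4*(-134)² + 2*(-134)³) + (11/3)*32 = (-512 - 4*17956 + 2*(-2406104)) + 352/3 = (-512 - 71824 - 4812208) + 352/3 = -4884544 + 352/3 = -14653280/3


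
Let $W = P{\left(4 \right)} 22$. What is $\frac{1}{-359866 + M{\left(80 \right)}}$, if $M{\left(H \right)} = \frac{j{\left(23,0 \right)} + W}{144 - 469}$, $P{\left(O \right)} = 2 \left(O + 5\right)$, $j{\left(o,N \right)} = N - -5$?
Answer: $- \frac{325}{116956851} \approx -2.7788 \cdot 10^{-6}$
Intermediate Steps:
$j{\left(o,N \right)} = 5 + N$ ($j{\left(o,N \right)} = N + 5 = 5 + N$)
$P{\left(O \right)} = 10 + 2 O$ ($P{\left(O \right)} = 2 \left(5 + O\right) = 10 + 2 O$)
$W = 396$ ($W = \left(10 + 2 \cdot 4\right) 22 = \left(10 + 8\right) 22 = 18 \cdot 22 = 396$)
$M{\left(H \right)} = - \frac{401}{325}$ ($M{\left(H \right)} = \frac{\left(5 + 0\right) + 396}{144 - 469} = \frac{5 + 396}{-325} = 401 \left(- \frac{1}{325}\right) = - \frac{401}{325}$)
$\frac{1}{-359866 + M{\left(80 \right)}} = \frac{1}{-359866 - \frac{401}{325}} = \frac{1}{- \frac{116956851}{325}} = - \frac{325}{116956851}$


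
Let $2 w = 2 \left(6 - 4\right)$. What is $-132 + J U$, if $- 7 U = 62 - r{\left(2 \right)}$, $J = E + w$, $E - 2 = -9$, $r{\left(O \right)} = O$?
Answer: $- \frac{624}{7} \approx -89.143$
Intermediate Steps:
$w = 2$ ($w = \frac{2 \left(6 - 4\right)}{2} = \frac{2 \cdot 2}{2} = \frac{1}{2} \cdot 4 = 2$)
$E = -7$ ($E = 2 - 9 = -7$)
$J = -5$ ($J = -7 + 2 = -5$)
$U = - \frac{60}{7}$ ($U = - \frac{62 - 2}{7} = \left(- \frac{1}{7}\right) 60 = - \frac{60}{7} \approx -8.5714$)
$-132 + J U = -132 - - \frac{300}{7} = -132 + \frac{300}{7} = - \frac{624}{7}$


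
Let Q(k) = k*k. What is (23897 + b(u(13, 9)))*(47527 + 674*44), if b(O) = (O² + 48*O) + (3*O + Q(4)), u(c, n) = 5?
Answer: 1867288319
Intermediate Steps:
Q(k) = k²
b(O) = 16 + O² + 51*O (b(O) = (O² + 48*O) + (3*O + 4²) = (O² + 48*O) + (3*O + 16) = (O² + 48*O) + (16 + 3*O) = 16 + O² + 51*O)
(23897 + b(u(13, 9)))*(47527 + 674*44) = (23897 + (16 + 5² + 51*5))*(47527 + 674*44) = (23897 + (16 + 25 + 255))*(47527 + 29656) = (23897 + 296)*77183 = 24193*77183 = 1867288319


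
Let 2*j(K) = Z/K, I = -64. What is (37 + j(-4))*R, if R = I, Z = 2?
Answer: -2352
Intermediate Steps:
R = -64
j(K) = 1/K (j(K) = (2/K)/2 = 1/K)
(37 + j(-4))*R = (37 + 1/(-4))*(-64) = (37 - 1/4)*(-64) = (147/4)*(-64) = -2352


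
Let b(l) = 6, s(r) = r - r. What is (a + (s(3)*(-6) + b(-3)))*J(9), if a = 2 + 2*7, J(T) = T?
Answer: 198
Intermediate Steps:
s(r) = 0
a = 16 (a = 2 + 14 = 16)
(a + (s(3)*(-6) + b(-3)))*J(9) = (16 + (0*(-6) + 6))*9 = (16 + (0 + 6))*9 = (16 + 6)*9 = 22*9 = 198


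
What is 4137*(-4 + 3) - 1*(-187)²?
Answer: -39106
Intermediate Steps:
4137*(-4 + 3) - 1*(-187)² = 4137*(-1) - 1*34969 = -4137 - 34969 = -39106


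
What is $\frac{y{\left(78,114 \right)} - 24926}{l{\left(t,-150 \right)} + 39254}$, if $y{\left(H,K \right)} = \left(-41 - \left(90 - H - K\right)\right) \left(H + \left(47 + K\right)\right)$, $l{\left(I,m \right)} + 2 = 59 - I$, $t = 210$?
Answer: $- \frac{10347}{39101} \approx -0.26462$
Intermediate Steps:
$l{\left(I,m \right)} = 57 - I$ ($l{\left(I,m \right)} = -2 - \left(-59 + I\right) = 57 - I$)
$y{\left(H,K \right)} = \left(-131 + H + K\right) \left(47 + H + K\right)$ ($y{\left(H,K \right)} = \left(-41 + \left(-90 + H + K\right)\right) \left(47 + H + K\right) = \left(-131 + H + K\right) \left(47 + H + K\right)$)
$\frac{y{\left(78,114 \right)} - 24926}{l{\left(t,-150 \right)} + 39254} = \frac{\left(-6157 + 78^{2} + 114^{2} - 6552 - 9576 + 2 \cdot 78 \cdot 114\right) - 24926}{\left(57 - 210\right) + 39254} = \frac{\left(-6157 + 6084 + 12996 - 6552 - 9576 + 17784\right) - 24926}{\left(57 - 210\right) + 39254} = \frac{14579 - 24926}{-153 + 39254} = - \frac{10347}{39101}$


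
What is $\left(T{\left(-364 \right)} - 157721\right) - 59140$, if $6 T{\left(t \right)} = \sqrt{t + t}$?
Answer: $-216861 + \frac{i \sqrt{182}}{3} \approx -2.1686 \cdot 10^{5} + 4.4969 i$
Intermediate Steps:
$T{\left(t \right)} = \frac{\sqrt{2} \sqrt{t}}{6}$ ($T{\left(t \right)} = \frac{\sqrt{t + t}}{6} = \frac{\sqrt{2 t}}{6} = \frac{\sqrt{2} \sqrt{t}}{6}$)
$\left(T{\left(-364 \right)} - 157721\right) - 59140 = \left(\frac{\sqrt{2} \sqrt{-364}}{6} - 157721\right) - 59140 = \left(\frac{\sqrt{2} \cdot 2 i \sqrt{91}}{6} - 157721\right) - 59140 = \left(\frac{i \sqrt{182}}{3} - 157721\right) - 59140 = \left(-157721 + \frac{i \sqrt{182}}{3}\right) - 59140 = -216861 + \frac{i \sqrt{182}}{3}$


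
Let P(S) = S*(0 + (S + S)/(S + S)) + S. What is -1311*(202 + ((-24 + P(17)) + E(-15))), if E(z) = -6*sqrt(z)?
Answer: -277932 + 7866*I*sqrt(15) ≈ -2.7793e+5 + 30465.0*I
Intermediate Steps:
P(S) = 2*S (P(S) = S*(0 + (2*S)/((2*S))) + S = S*(0 + (2*S)*(1/(2*S))) + S = S*(0 + 1) + S = S*1 + S = S + S = 2*S)
-1311*(202 + ((-24 + P(17)) + E(-15))) = -1311*(202 + ((-24 + 2*17) - 6*I*sqrt(15))) = -1311*(202 + ((-24 + 34) - 6*I*sqrt(15))) = -1311*(202 + (10 - 6*I*sqrt(15))) = -1311*(212 - 6*I*sqrt(15)) = -277932 + 7866*I*sqrt(15)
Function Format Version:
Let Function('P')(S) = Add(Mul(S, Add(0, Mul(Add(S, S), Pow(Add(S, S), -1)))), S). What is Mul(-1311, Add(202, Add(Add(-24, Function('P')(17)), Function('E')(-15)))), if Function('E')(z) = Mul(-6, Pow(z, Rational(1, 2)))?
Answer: Add(-277932, Mul(7866, I, Pow(15, Rational(1, 2)))) ≈ Add(-2.7793e+5, Mul(30465., I))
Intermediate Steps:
Function('P')(S) = Mul(2, S) (Function('P')(S) = Add(Mul(S, Add(0, Mul(Mul(2, S), Pow(Mul(2, S), -1)))), S) = Add(Mul(S, Add(0, Mul(Mul(2, S), Mul(Rational(1, 2), Pow(S, -1))))), S) = Add(Mul(S, Add(0, 1)), S) = Add(Mul(S, 1), S) = Add(S, S) = Mul(2, S))
Mul(-1311, Add(202, Add(Add(-24, Function('P')(17)), Function('E')(-15)))) = Mul(-1311, Add(202, Add(Add(-24, Mul(2, 17)), Mul(-6, Pow(-15, Rational(1, 2)))))) = Mul(-1311, Add(202, Add(Add(-24, 34), Mul(-6, Mul(I, Pow(15, Rational(1, 2))))))) = Mul(-1311, Add(202, Add(10, Mul(-6, I, Pow(15, Rational(1, 2)))))) = Mul(-1311, Add(212, Mul(-6, I, Pow(15, Rational(1, 2))))) = Add(-277932, Mul(7866, I, Pow(15, Rational(1, 2))))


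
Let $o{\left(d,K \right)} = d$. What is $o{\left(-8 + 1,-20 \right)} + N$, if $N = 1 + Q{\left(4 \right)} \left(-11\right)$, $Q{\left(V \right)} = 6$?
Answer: $-72$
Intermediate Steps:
$N = -65$ ($N = 1 + 6 \left(-11\right) = 1 - 66 = -65$)
$o{\left(-8 + 1,-20 \right)} + N = \left(-8 + 1\right) - 65 = -7 - 65 = -72$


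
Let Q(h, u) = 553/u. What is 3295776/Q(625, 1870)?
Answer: 6163101120/553 ≈ 1.1145e+7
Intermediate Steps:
3295776/Q(625, 1870) = 3295776/((553/1870)) = 3295776/((553*(1/1870))) = 3295776/(553/1870) = 3295776*(1870/553) = 6163101120/553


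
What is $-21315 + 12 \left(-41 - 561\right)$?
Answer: $-28539$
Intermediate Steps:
$-21315 + 12 \left(-41 - 561\right) = -21315 + 12 \left(-602\right) = -21315 - 7224 = -28539$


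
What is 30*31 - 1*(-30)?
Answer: 960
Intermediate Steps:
30*31 - 1*(-30) = 930 + 30 = 960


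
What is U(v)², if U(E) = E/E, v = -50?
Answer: 1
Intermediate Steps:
U(E) = 1
U(v)² = 1² = 1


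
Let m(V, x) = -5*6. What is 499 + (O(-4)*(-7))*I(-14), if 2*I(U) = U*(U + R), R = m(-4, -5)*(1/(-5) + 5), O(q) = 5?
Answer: -38211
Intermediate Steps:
m(V, x) = -30
R = -144 (R = -30*(1/(-5) + 5) = -30*(1*(-⅕) + 5) = -30*(-⅕ + 5) = -30*24/5 = -144)
I(U) = U*(-144 + U)/2 (I(U) = (U*(U - 144))/2 = (U*(-144 + U))/2 = U*(-144 + U)/2)
499 + (O(-4)*(-7))*I(-14) = 499 + (5*(-7))*((½)*(-14)*(-144 - 14)) = 499 - 35*(-14)*(-158)/2 = 499 - 35*1106 = 499 - 38710 = -38211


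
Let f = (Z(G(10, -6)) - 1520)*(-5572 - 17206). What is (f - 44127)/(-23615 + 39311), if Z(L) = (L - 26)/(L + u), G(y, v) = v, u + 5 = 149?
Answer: 2386276325/1083024 ≈ 2203.3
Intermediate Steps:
u = 144 (u = -5 + 149 = 144)
Z(L) = (-26 + L)/(144 + L) (Z(L) = (L - 26)/(L + 144) = (-26 + L)/(144 + L))
f = 2389321088/69 (f = ((-26 - 6)/(144 - 6) - 1520)*(-5572 - 17206) = (-32/138 - 1520)*(-22778) = ((1/138)*(-32) - 1520)*(-22778) = (-16/69 - 1520)*(-22778) = -104896/69*(-22778) = 2389321088/69 ≈ 3.4628e+7)
(f - 44127)/(-23615 + 39311) = (2389321088/69 - 44127)/(-23615 + 39311) = (2386276325/69)/15696 = (2386276325/69)*(1/15696) = 2386276325/1083024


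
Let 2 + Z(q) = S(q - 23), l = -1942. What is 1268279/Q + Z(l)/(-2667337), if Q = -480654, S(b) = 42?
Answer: -3382946729183/1282066198398 ≈ -2.6387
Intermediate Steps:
Z(q) = 40 (Z(q) = -2 + 42 = 40)
1268279/Q + Z(l)/(-2667337) = 1268279/(-480654) + 40/(-2667337) = 1268279*(-1/480654) + 40*(-1/2667337) = -1268279/480654 - 40/2667337 = -3382946729183/1282066198398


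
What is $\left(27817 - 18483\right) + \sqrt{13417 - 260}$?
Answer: $9334 + \sqrt{13157} \approx 9448.7$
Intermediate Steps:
$\left(27817 - 18483\right) + \sqrt{13417 - 260} = 9334 + \sqrt{13417 - 260} = 9334 + \sqrt{13157}$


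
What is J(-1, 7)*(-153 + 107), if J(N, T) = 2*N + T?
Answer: -230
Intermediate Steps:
J(N, T) = T + 2*N
J(-1, 7)*(-153 + 107) = (7 + 2*(-1))*(-153 + 107) = (7 - 2)*(-46) = 5*(-46) = -230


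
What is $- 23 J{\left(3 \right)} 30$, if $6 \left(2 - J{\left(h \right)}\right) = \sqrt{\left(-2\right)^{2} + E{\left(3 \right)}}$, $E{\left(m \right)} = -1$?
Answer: $-1380 + 115 \sqrt{3} \approx -1180.8$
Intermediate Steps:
$J{\left(h \right)} = 2 - \frac{\sqrt{3}}{6}$ ($J{\left(h \right)} = 2 - \frac{\sqrt{\left(-2\right)^{2} - 1}}{6} = 2 - \frac{\sqrt{4 - 1}}{6} = 2 - \frac{\sqrt{3}}{6}$)
$- 23 J{\left(3 \right)} 30 = - 23 \left(2 - \frac{\sqrt{3}}{6}\right) 30 = \left(-46 + \frac{23 \sqrt{3}}{6}\right) 30 = -1380 + 115 \sqrt{3}$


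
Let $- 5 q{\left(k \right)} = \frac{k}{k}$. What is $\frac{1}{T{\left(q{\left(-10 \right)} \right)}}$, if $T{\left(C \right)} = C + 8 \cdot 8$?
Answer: $\frac{5}{319} \approx 0.015674$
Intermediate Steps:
$q{\left(k \right)} = - \frac{1}{5}$ ($q{\left(k \right)} = - \frac{k \frac{1}{k}}{5} = \left(- \frac{1}{5}\right) 1 = - \frac{1}{5}$)
$T{\left(C \right)} = 64 + C$ ($T{\left(C \right)} = C + 64 = 64 + C$)
$\frac{1}{T{\left(q{\left(-10 \right)} \right)}} = \frac{1}{64 - \frac{1}{5}} = \frac{1}{\frac{319}{5}} = \frac{5}{319}$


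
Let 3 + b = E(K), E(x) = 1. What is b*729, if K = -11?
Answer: -1458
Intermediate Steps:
b = -2 (b = -3 + 1 = -2)
b*729 = -2*729 = -1458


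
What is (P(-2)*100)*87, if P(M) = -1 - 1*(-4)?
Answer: 26100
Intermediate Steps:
P(M) = 3 (P(M) = -1 + 4 = 3)
(P(-2)*100)*87 = (3*100)*87 = 300*87 = 26100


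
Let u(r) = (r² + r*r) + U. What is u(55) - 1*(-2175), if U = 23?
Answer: 8248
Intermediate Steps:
u(r) = 23 + 2*r² (u(r) = (r² + r*r) + 23 = (r² + r²) + 23 = 2*r² + 23 = 23 + 2*r²)
u(55) - 1*(-2175) = (23 + 2*55²) - 1*(-2175) = (23 + 2*3025) + 2175 = (23 + 6050) + 2175 = 6073 + 2175 = 8248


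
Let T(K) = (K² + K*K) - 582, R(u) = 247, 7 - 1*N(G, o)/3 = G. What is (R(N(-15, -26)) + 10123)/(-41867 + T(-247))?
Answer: 10370/79569 ≈ 0.13033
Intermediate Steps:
N(G, o) = 21 - 3*G
T(K) = -582 + 2*K² (T(K) = (K² + K²) - 582 = 2*K² - 582 = -582 + 2*K²)
(R(N(-15, -26)) + 10123)/(-41867 + T(-247)) = (247 + 10123)/(-41867 + (-582 + 2*(-247)²)) = 10370/(-41867 + (-582 + 2*61009)) = 10370/(-41867 + (-582 + 122018)) = 10370/(-41867 + 121436) = 10370/79569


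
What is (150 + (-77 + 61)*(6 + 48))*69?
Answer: -49266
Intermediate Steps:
(150 + (-77 + 61)*(6 + 48))*69 = (150 - 16*54)*69 = (150 - 864)*69 = -714*69 = -49266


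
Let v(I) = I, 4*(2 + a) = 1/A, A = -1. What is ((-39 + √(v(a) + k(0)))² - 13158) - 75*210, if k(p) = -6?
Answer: -28908 + (78 - I*√33)²/4 ≈ -27395.0 - 224.04*I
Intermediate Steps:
a = -9/4 (a = -2 + (¼)/(-1) = -2 + (¼)*(-1) = -2 - ¼ = -9/4 ≈ -2.2500)
((-39 + √(v(a) + k(0)))² - 13158) - 75*210 = ((-39 + √(-9/4 - 6))² - 13158) - 75*210 = ((-39 + √(-33/4))² - 13158) - 15750 = ((-39 + I*√33/2)² - 13158) - 15750 = (-13158 + (-39 + I*√33/2)²) - 15750 = -28908 + (-39 + I*√33/2)²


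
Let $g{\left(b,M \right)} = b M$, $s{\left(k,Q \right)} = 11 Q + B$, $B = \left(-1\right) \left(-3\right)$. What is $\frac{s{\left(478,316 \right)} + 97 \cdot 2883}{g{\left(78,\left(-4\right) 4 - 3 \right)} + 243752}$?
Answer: $\frac{28313}{24227} \approx 1.1687$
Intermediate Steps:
$B = 3$
$s{\left(k,Q \right)} = 3 + 11 Q$ ($s{\left(k,Q \right)} = 11 Q + 3 = 3 + 11 Q$)
$g{\left(b,M \right)} = M b$
$\frac{s{\left(478,316 \right)} + 97 \cdot 2883}{g{\left(78,\left(-4\right) 4 - 3 \right)} + 243752} = \frac{\left(3 + 11 \cdot 316\right) + 97 \cdot 2883}{\left(\left(-4\right) 4 - 3\right) 78 + 243752} = \frac{\left(3 + 3476\right) + 279651}{\left(-16 - 3\right) 78 + 243752} = \frac{3479 + 279651}{\left(-19\right) 78 + 243752} = \frac{283130}{-1482 + 243752} = \frac{283130}{242270} = 283130 \cdot \frac{1}{242270} = \frac{28313}{24227}$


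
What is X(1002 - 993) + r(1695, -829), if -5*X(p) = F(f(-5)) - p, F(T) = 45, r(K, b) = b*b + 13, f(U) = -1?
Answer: 3436234/5 ≈ 6.8725e+5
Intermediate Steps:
r(K, b) = 13 + b**2 (r(K, b) = b**2 + 13 = 13 + b**2)
X(p) = -9 + p/5 (X(p) = -(45 - p)/5 = -9 + p/5)
X(1002 - 993) + r(1695, -829) = (-9 + (1002 - 993)/5) + (13 + (-829)**2) = (-9 + (1/5)*9) + (13 + 687241) = (-9 + 9/5) + 687254 = -36/5 + 687254 = 3436234/5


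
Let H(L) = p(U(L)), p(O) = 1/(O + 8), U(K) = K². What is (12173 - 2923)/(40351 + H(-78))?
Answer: 56351000/245818293 ≈ 0.22924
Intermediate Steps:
p(O) = 1/(8 + O)
H(L) = 1/(8 + L²)
(12173 - 2923)/(40351 + H(-78)) = (12173 - 2923)/(40351 + 1/(8 + (-78)²)) = 9250/(40351 + 1/(8 + 6084)) = 9250/(40351 + 1/6092) = 9250/(245818293/6092) = 9250*(6092/245818293) = 56351000/245818293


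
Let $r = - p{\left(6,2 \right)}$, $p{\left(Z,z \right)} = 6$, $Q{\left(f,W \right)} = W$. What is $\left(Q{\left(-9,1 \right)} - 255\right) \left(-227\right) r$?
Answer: $-345948$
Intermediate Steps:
$r = -6$ ($r = \left(-1\right) 6 = -6$)
$\left(Q{\left(-9,1 \right)} - 255\right) \left(-227\right) r = \left(1 - 255\right) \left(-227\right) \left(-6\right) = \left(-254\right) \left(-227\right) \left(-6\right) = 57658 \left(-6\right) = -345948$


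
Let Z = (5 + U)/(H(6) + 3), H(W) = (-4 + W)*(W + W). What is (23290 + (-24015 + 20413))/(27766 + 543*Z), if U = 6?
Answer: 177192/251885 ≈ 0.70346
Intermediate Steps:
H(W) = 2*W*(-4 + W) (H(W) = (-4 + W)*(2*W) = 2*W*(-4 + W))
Z = 11/27 (Z = (5 + 6)/(2*6*(-4 + 6) + 3) = 11/(2*6*2 + 3) = 11/(24 + 3) = 11/27 ≈ 0.40741)
(23290 + (-24015 + 20413))/(27766 + 543*Z) = (23290 + (-24015 + 20413))/(27766 + 543*(11/27)) = (23290 - 3602)/(27766 + 1991/9) = 19688/(251885/9) = 19688*(9/251885) = 177192/251885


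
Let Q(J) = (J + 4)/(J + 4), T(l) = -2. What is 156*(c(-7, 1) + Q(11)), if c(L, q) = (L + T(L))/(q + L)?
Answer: 390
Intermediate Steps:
c(L, q) = (-2 + L)/(L + q) (c(L, q) = (L - 2)/(q + L) = (-2 + L)/(L + q))
Q(J) = 1 (Q(J) = (4 + J)/(4 + J) = 1)
156*(c(-7, 1) + Q(11)) = 156*((-2 - 7)/(-7 + 1) + 1) = 156*(-9/(-6) + 1) = 156*(-⅙*(-9) + 1) = 156*(3/2 + 1) = 156*(5/2) = 390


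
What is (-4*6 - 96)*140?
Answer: -16800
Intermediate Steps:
(-4*6 - 96)*140 = (-24 - 96)*140 = -120*140 = -16800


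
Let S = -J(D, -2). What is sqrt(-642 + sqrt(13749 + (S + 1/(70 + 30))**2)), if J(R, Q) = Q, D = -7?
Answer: sqrt(-64200 + sqrt(137530401))/10 ≈ 22.907*I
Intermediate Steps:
S = 2 (S = -1*(-2) = 2)
sqrt(-642 + sqrt(13749 + (S + 1/(70 + 30))**2)) = sqrt(-642 + sqrt(13749 + (2 + 1/(70 + 30))**2)) = sqrt(-642 + sqrt(13749 + (2 + 1/100)**2)) = sqrt(-642 + sqrt(13749 + (201/100)**2)) = sqrt(-642 + sqrt(13749 + 40401/10000)) = sqrt(-642 + sqrt(137530401/10000)) = sqrt(-642 + sqrt(137530401)/100)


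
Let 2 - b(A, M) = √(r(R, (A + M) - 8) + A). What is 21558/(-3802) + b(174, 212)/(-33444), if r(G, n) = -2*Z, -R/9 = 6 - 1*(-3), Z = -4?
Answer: -180248339/31788522 + √182/33444 ≈ -5.6698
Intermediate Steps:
R = -81 (R = -9*(6 - 1*(-3)) = -9*(6 + 3) = -9*9 = -81)
r(G, n) = 8 (r(G, n) = -2*(-4) = 8)
b(A, M) = 2 - √(8 + A)
21558/(-3802) + b(174, 212)/(-33444) = 21558/(-3802) + (2 - √(8 + 174))/(-33444) = 21558*(-1/3802) + (2 - √182)*(-1/33444) = -10779/1901 + (-1/16722 + √182/33444) = -180248339/31788522 + √182/33444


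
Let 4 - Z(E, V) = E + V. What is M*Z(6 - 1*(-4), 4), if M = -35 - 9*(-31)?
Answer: -2440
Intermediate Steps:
Z(E, V) = 4 - E - V (Z(E, V) = 4 - (E + V) = 4 + (-E - V) = 4 - E - V)
M = 244 (M = -35 + 279 = 244)
M*Z(6 - 1*(-4), 4) = 244*(4 - (6 - 1*(-4)) - 1*4) = 244*(4 - (6 + 4) - 4) = 244*(4 - 1*10 - 4) = 244*(4 - 10 - 4) = 244*(-10) = -2440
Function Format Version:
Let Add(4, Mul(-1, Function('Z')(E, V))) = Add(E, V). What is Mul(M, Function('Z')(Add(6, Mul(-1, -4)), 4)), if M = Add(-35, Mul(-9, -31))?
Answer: -2440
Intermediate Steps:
Function('Z')(E, V) = Add(4, Mul(-1, E), Mul(-1, V)) (Function('Z')(E, V) = Add(4, Mul(-1, Add(E, V))) = Add(4, Add(Mul(-1, E), Mul(-1, V))) = Add(4, Mul(-1, E), Mul(-1, V)))
M = 244 (M = Add(-35, 279) = 244)
Mul(M, Function('Z')(Add(6, Mul(-1, -4)), 4)) = Mul(244, Add(4, Mul(-1, Add(6, Mul(-1, -4))), Mul(-1, 4))) = Mul(244, Add(4, Mul(-1, Add(6, 4)), -4)) = Mul(244, Add(4, Mul(-1, 10), -4)) = Mul(244, Add(4, -10, -4)) = Mul(244, -10) = -2440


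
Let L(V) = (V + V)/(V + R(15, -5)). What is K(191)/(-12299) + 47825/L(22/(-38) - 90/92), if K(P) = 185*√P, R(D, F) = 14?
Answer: -520096875/2722 - 185*√191/12299 ≈ -1.9107e+5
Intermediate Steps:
L(V) = 2*V/(14 + V) (L(V) = (V + V)/(V + 14) = (2*V)/(14 + V) = 2*V/(14 + V))
K(191)/(-12299) + 47825/L(22/(-38) - 90/92) = (185*√191)/(-12299) + 47825/((2*(22/(-38) - 90/92)/(14 + (22/(-38) - 90/92)))) = (185*√191)*(-1/12299) + 47825/((2*(22*(-1/38) - 90*1/92)/(14 + (22*(-1/38) - 90*1/92)))) = -185*√191/12299 + 47825/((2*(-11/19 - 45/46)/(14 + (-11/19 - 45/46)))) = -185*√191/12299 + 47825/((2*(-1361/874)/(14 - 1361/874))) = -185*√191/12299 + 47825/((2*(-1361/874)/(10875/874))) = -185*√191/12299 + 47825/((2*(-1361/874)*(874/10875))) = -185*√191/12299 + 47825/(-2722/10875) = -185*√191/12299 + 47825*(-10875/2722) = -185*√191/12299 - 520096875/2722 = -520096875/2722 - 185*√191/12299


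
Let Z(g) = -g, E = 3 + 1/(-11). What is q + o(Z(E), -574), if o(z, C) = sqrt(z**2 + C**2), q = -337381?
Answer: -337381 + 2*sqrt(9966905)/11 ≈ -3.3681e+5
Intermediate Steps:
E = 32/11 (E = 3 - 1/11 = 32/11 ≈ 2.9091)
o(z, C) = sqrt(C**2 + z**2)
q + o(Z(E), -574) = -337381 + sqrt((-574)**2 + (-1*32/11)**2) = -337381 + sqrt(329476 + (-32/11)**2) = -337381 + sqrt(329476 + 1024/121) = -337381 + sqrt(39867620/121) = -337381 + 2*sqrt(9966905)/11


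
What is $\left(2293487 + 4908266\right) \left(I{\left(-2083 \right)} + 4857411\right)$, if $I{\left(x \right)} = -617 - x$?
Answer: $34992432011381$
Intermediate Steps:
$\left(2293487 + 4908266\right) \left(I{\left(-2083 \right)} + 4857411\right) = \left(2293487 + 4908266\right) \left(\left(-617 - -2083\right) + 4857411\right) = 7201753 \left(\left(-617 + 2083\right) + 4857411\right) = 7201753 \left(1466 + 4857411\right) = 7201753 \cdot 4858877 = 34992432011381$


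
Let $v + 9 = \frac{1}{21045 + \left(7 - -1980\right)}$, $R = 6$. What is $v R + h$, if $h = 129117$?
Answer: $\frac{1486289511}{11516} \approx 1.2906 \cdot 10^{5}$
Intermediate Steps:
$v = - \frac{207287}{23032}$ ($v = -9 + \frac{1}{21045 + \left(7 - -1980\right)} = -9 + \frac{1}{21045 + \left(7 + 1980\right)} = -9 + \frac{1}{21045 + 1987} = -9 + \frac{1}{23032} = - \frac{207287}{23032} \approx -9.0$)
$v R + h = \left(- \frac{207287}{23032}\right) 6 + 129117 = - \frac{621861}{11516} + 129117 = \frac{1486289511}{11516}$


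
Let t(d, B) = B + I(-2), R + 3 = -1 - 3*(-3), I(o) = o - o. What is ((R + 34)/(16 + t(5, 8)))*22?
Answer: 143/4 ≈ 35.750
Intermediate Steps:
I(o) = 0
R = 5 (R = -3 + (-1 - 3*(-3)) = -3 + (-1 + 9) = -3 + 8 = 5)
t(d, B) = B (t(d, B) = B + 0 = B)
((R + 34)/(16 + t(5, 8)))*22 = ((5 + 34)/(16 + 8))*22 = (39/24)*22 = (39*(1/24))*22 = (13/8)*22 = 143/4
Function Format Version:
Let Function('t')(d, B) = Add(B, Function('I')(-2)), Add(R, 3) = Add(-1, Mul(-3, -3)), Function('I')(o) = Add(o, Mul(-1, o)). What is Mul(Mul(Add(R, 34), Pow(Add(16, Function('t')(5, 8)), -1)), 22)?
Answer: Rational(143, 4) ≈ 35.750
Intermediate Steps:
Function('I')(o) = 0
R = 5 (R = Add(-3, Add(-1, Mul(-3, -3))) = Add(-3, Add(-1, 9)) = Add(-3, 8) = 5)
Function('t')(d, B) = B (Function('t')(d, B) = Add(B, 0) = B)
Mul(Mul(Add(R, 34), Pow(Add(16, Function('t')(5, 8)), -1)), 22) = Mul(Mul(Add(5, 34), Pow(Add(16, 8), -1)), 22) = Mul(Mul(39, Pow(24, -1)), 22) = Mul(Mul(39, Rational(1, 24)), 22) = Mul(Rational(13, 8), 22) = Rational(143, 4)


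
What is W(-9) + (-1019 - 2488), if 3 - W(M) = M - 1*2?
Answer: -3493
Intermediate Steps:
W(M) = 5 - M (W(M) = 3 - (M - 1*2) = 3 - (M - 2) = 3 - (-2 + M) = 3 + (2 - M) = 5 - M)
W(-9) + (-1019 - 2488) = (5 - 1*(-9)) + (-1019 - 2488) = (5 + 9) - 3507 = 14 - 3507 = -3493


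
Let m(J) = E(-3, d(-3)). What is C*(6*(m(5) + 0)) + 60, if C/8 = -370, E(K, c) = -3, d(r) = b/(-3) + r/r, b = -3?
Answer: 53340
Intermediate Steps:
d(r) = 2 (d(r) = -3/(-3) + r/r = -3*(-⅓) + 1 = 1 + 1 = 2)
m(J) = -3
C = -2960 (C = 8*(-370) = -2960)
C*(6*(m(5) + 0)) + 60 = -17760*(-3 + 0) + 60 = -17760*(-3) + 60 = -2960*(-18) + 60 = 53280 + 60 = 53340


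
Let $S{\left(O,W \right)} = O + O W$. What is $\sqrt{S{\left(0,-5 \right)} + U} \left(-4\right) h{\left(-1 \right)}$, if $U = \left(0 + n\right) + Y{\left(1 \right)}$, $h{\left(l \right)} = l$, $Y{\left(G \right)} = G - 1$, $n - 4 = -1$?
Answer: $4 \sqrt{3} \approx 6.9282$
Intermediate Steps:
$n = 3$ ($n = 4 - 1 = 3$)
$Y{\left(G \right)} = -1 + G$ ($Y{\left(G \right)} = G - 1 = -1 + G$)
$U = 3$ ($U = \left(0 + 3\right) + \left(-1 + 1\right) = 3 + 0 = 3$)
$\sqrt{S{\left(0,-5 \right)} + U} \left(-4\right) h{\left(-1 \right)} = \sqrt{0 \left(1 - 5\right) + 3} \left(-4\right) \left(-1\right) = \sqrt{0 \left(-4\right) + 3} \left(-4\right) \left(-1\right) = \sqrt{0 + 3} \left(-4\right) \left(-1\right) = \sqrt{3} \left(-4\right) \left(-1\right) = - 4 \sqrt{3} \left(-1\right) = 4 \sqrt{3}$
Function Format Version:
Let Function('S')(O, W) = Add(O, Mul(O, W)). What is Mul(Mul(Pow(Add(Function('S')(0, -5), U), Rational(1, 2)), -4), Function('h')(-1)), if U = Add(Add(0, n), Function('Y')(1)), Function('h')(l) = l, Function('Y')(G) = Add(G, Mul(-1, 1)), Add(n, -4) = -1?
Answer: Mul(4, Pow(3, Rational(1, 2))) ≈ 6.9282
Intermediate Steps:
n = 3 (n = Add(4, -1) = 3)
Function('Y')(G) = Add(-1, G) (Function('Y')(G) = Add(G, -1) = Add(-1, G))
U = 3 (U = Add(Add(0, 3), Add(-1, 1)) = Add(3, 0) = 3)
Mul(Mul(Pow(Add(Function('S')(0, -5), U), Rational(1, 2)), -4), Function('h')(-1)) = Mul(Mul(Pow(Add(Mul(0, Add(1, -5)), 3), Rational(1, 2)), -4), -1) = Mul(Mul(Pow(Add(Mul(0, -4), 3), Rational(1, 2)), -4), -1) = Mul(Mul(Pow(Add(0, 3), Rational(1, 2)), -4), -1) = Mul(Mul(Pow(3, Rational(1, 2)), -4), -1) = Mul(Mul(-4, Pow(3, Rational(1, 2))), -1) = Mul(4, Pow(3, Rational(1, 2)))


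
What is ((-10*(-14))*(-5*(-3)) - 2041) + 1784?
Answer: 1843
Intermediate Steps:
((-10*(-14))*(-5*(-3)) - 2041) + 1784 = (140*15 - 2041) + 1784 = (2100 - 2041) + 1784 = 59 + 1784 = 1843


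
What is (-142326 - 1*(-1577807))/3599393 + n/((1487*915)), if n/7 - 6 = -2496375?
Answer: -20314923034038/1632450704255 ≈ -12.444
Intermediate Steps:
n = -17474583 (n = 42 + 7*(-2496375) = 42 - 17474625 = -17474583)
(-142326 - 1*(-1577807))/3599393 + n/((1487*915)) = (-142326 - 1*(-1577807))/3599393 - 17474583/(1487*915) = (-142326 + 1577807)*(1/3599393) - 17474583/1360605 = 1435481*(1/3599393) - 17474583*1/1360605 = 1435481/3599393 - 5824861/453535 = -20314923034038/1632450704255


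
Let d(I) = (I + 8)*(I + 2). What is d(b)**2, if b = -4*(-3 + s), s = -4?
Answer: 1166400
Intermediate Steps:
b = 28 (b = -4*(-3 - 4) = -4*(-7) = 28)
d(I) = (2 + I)*(8 + I) (d(I) = (8 + I)*(2 + I) = (2 + I)*(8 + I))
d(b)**2 = (16 + 28**2 + 10*28)**2 = (16 + 784 + 280)**2 = 1080**2 = 1166400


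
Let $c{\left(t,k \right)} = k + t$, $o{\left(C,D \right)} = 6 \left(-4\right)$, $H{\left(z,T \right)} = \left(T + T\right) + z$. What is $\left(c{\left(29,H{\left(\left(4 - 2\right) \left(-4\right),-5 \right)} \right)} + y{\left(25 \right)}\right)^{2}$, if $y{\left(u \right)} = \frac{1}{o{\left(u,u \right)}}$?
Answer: $\frac{69169}{576} \approx 120.09$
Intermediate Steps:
$H{\left(z,T \right)} = z + 2 T$ ($H{\left(z,T \right)} = 2 T + z = z + 2 T$)
$o{\left(C,D \right)} = -24$
$y{\left(u \right)} = - \frac{1}{24}$ ($y{\left(u \right)} = \frac{1}{-24} = - \frac{1}{24}$)
$\left(c{\left(29,H{\left(\left(4 - 2\right) \left(-4\right),-5 \right)} \right)} + y{\left(25 \right)}\right)^{2} = \left(\left(\left(\left(4 - 2\right) \left(-4\right) + 2 \left(-5\right)\right) + 29\right) - \frac{1}{24}\right)^{2} = \left(\left(\left(2 \left(-4\right) - 10\right) + 29\right) - \frac{1}{24}\right)^{2} = \left(\left(\left(-8 - 10\right) + 29\right) - \frac{1}{24}\right)^{2} = \left(\left(-18 + 29\right) - \frac{1}{24}\right)^{2} = \left(11 - \frac{1}{24}\right)^{2} = \left(\frac{263}{24}\right)^{2} = \frac{69169}{576}$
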